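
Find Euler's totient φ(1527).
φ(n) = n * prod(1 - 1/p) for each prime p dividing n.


1527 = 3 × 509
Prime factors: 3, 509
φ(1527) = 1527 × (1-1/3) × (1-1/509)
= 1527 × 2/3 × 508/509 = 1016

φ(1527) = 1016


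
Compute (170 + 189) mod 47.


170 + 189 = 359
359 mod 47 = 30


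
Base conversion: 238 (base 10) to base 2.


238 (base 10) = 238 (decimal)
238 (decimal) = 11101110 (base 2)


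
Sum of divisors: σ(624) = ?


Divisors of 624: 1, 2, 3, 4, 6, 8, 12, 13, 16, 24, 26, 39, 48, 52, 78, 104, 156, 208, 312, 624
Sum = 1 + 2 + 3 + 4 + 6 + 8 + 12 + 13 + 16 + 24 + 26 + 39 + 48 + 52 + 78 + 104 + 156 + 208 + 312 + 624 = 1736

σ(624) = 1736


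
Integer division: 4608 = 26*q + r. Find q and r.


4608 = 26 * 177 + 6
Check: 4602 + 6 = 4608

q = 177, r = 6


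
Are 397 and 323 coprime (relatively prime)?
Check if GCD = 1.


Euclidean algorithm:
397 = 1 * 323 + 74
323 = 4 * 74 + 27
74 = 2 * 27 + 20
27 = 1 * 20 + 7
20 = 2 * 7 + 6
7 = 1 * 6 + 1
6 = 6 * 1 + 0
GCD(397, 323) = 1

Yes, coprime (GCD = 1)


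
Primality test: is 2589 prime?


2589 / 3 = 863 (exact division)
2589 is NOT prime.

No, 2589 is not prime


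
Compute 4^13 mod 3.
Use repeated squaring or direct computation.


4^1 mod 3 = 1
4^2 mod 3 = 1
4^3 mod 3 = 1
4^4 mod 3 = 1
4^5 mod 3 = 1
4^6 mod 3 = 1
4^7 mod 3 = 1
4^8 mod 3 = 1
4^9 mod 3 = 1
4^10 mod 3 = 1
4^11 mod 3 = 1
4^12 mod 3 = 1
4^13 mod 3 = 1


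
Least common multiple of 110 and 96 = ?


GCD(110, 96) = 2
LCM = 110*96/2 = 10560/2 = 5280

LCM = 5280


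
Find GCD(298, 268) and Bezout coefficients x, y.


Tabular extended Euclidean (each row: r = 298*s + 268*t):
r=298, s=1, t=0
r=268, s=0, t=1
q=1: r=30, s=1, t=-1   [298*(1) + 268*(-1) = 30]
q=8: r=28, s=-8, t=9   [298*(-8) + 268*(9) = 28]
q=1: r=2, s=9, t=-10   [298*(9) + 268*(-10) = 2]
q=14: r=0, s=-134, t=149   [298*(-134) + 268*(149) = 0]
GCD = 2; from the row with r=2: x=9, y=-10
Check: 298*(9) + 268*(-10) = 2682 - 2680 = 2

GCD = 2, x = 9, y = -10


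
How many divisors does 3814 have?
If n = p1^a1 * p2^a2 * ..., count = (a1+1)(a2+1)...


3814 = 2^1 × 1907^1
d(3814) = (1+1) × (1+1) = 4

4 divisors


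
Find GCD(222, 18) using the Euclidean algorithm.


222 = 12 * 18 + 6
18 = 3 * 6 + 0
GCD = 6


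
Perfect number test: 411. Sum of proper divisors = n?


Proper divisors of 411: 1, 3, 137
Sum = 1 + 3 + 137 = 141

No, 411 is not perfect (141 ≠ 411)


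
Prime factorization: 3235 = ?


3235 / 5 = 647
647 / 647 = 1
3235 = 5 × 647


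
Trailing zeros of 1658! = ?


floor(1658/5) = 331
floor(1658/25) = 66
floor(1658/125) = 13
floor(1658/625) = 2
Total = 412

412 trailing zeros


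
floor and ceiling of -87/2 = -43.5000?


-87/2 = -43.5000
floor = -44
ceil = -43

floor = -44, ceil = -43


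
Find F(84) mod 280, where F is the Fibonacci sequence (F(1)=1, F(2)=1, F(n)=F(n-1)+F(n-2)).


F(k) mod 280 for k=1..84:
1, 1, 2, 3, 5, 8, 13, 21, 34, 55, 89, 144, 233, 97, 50, 147, 197, 64, 261, 45, 26, 71, 97, 168, 265, 153, 138, 11, 149, 160, 29, 189, 218, 127, 65, 192, 257, 169, 146, 35, 181, 216, 117, 53, 170, 223, 113, 56, 169, 225, 114, 59, 173, 232, 125, 77, 202, 279, 201, 200, 121, 41, 162, 203, 85, 8, 93, 101, 194, 15, 209, 224, 153, 97, 250, 67, 37, 104, 141, 245, 106, 71, 177, 248
F(84) mod 280 = 248


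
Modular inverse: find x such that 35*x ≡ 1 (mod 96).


Use the extended Euclidean algorithm on (96, 35); each row r = 96*s + 35*t:
r=96, s=1, t=0
r=35, s=0, t=1
q=2: r=26, s=1, t=-2   [96*(1) + 35*(-2) = 26]
q=1: r=9, s=-1, t=3   [96*(-1) + 35*(3) = 9]
q=2: r=8, s=3, t=-8   [96*(3) + 35*(-8) = 8]
q=1: r=1, s=-4, t=11   [96*(-4) + 35*(11) = 1]
q=8: r=0, s=35, t=-96   [96*(35) + 35*(-96) = 0]
GCD = 1 with t = 11, so 35*(11) ≡ 1 (mod 96)
Inverse = 11 mod 96 = 11
Check: 35 * 11 = 385 ≡ 1 (mod 96)

35^(-1) ≡ 11 (mod 96)


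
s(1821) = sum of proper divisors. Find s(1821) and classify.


Proper divisors: 1, 3, 607
Sum = 1 + 3 + 607 = 611
611 < 1821 → deficient

s(1821) = 611 (deficient)


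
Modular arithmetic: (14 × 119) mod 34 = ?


14 × 119 = 1666
1666 mod 34 = 0


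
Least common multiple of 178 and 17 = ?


GCD(178, 17) = 1
LCM = 178*17/1 = 3026/1 = 3026

LCM = 3026


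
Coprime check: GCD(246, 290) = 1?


Euclidean algorithm:
290 = 1 * 246 + 44
246 = 5 * 44 + 26
44 = 1 * 26 + 18
26 = 1 * 18 + 8
18 = 2 * 8 + 2
8 = 4 * 2 + 0
GCD(246, 290) = 2

No, not coprime (GCD = 2)


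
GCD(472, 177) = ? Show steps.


472 = 2 * 177 + 118
177 = 1 * 118 + 59
118 = 2 * 59 + 0
GCD = 59


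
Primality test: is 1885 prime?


1885 / 5 = 377 (exact division)
1885 is NOT prime.

No, 1885 is not prime


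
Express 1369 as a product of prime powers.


1369 / 37 = 37
37 / 37 = 1
1369 = 37^2


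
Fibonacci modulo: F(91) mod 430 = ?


F(k) mod 430 for k=1..91:
1, 1, 2, 3, 5, 8, 13, 21, 34, 55, 89, 144, 233, 377, 180, 127, 307, 4, 311, 315, 196, 81, 277, 358, 205, 133, 338, 41, 379, 420, 369, 359, 298, 227, 95, 322, 417, 309, 296, 175, 41, 216, 257, 43, 300, 343, 213, 126, 339, 35, 374, 409, 353, 332, 255, 157, 412, 139, 121, 260, 381, 211, 162, 373, 105, 48, 153, 201, 354, 125, 49, 174, 223, 397, 190, 157, 347, 74, 421, 65, 56, 121, 177, 298, 45, 343, 388, 301, 259, 130, 389
F(91) mod 430 = 389


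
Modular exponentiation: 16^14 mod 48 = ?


16^1 mod 48 = 16
16^2 mod 48 = 16
16^3 mod 48 = 16
16^4 mod 48 = 16
16^5 mod 48 = 16
16^6 mod 48 = 16
16^7 mod 48 = 16
16^8 mod 48 = 16
16^9 mod 48 = 16
16^10 mod 48 = 16
16^11 mod 48 = 16
16^12 mod 48 = 16
16^13 mod 48 = 16
16^14 mod 48 = 16


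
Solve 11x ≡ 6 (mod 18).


GCD(11, 18) = 1, unique solution
a^(-1) mod 18 = 5
x = 5 * 6 mod 18 = 12

x ≡ 12 (mod 18)


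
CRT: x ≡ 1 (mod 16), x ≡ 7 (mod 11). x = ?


M = 16*11 = 176
M1 = M/16 = 11, M2 = M/11 = 16
M1^(-1) mod 16 = 3, M2^(-1) mod 11 = 9
x = 1*11*3 + 7*16*9 = 1041
1041 mod 176 = 161
Check: 161 mod 16 = 1 ✓, 161 mod 11 = 7 ✓

x ≡ 161 (mod 176)


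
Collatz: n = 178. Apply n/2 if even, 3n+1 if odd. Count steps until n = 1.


178 → 89 → 268 → 134 → 67 → 202 → 101 → 304 → 152 → 76 → 38 → 19 → 58 → 29 → 88 → 44 → 22 → 11 → 34 → 17 → 52 → 26 → 13 → 40 → 20 → 10 → 5 → 16 → 8 → 4 → 2 → 1
Total steps = 31

31 steps


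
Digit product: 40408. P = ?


4 × 0 × 4 × 0 × 8 = 0


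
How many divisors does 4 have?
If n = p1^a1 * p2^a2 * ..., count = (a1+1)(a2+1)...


4 = 2^2
d(4) = (2+1) = 3

3 divisors


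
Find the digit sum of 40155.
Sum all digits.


4 + 0 + 1 + 5 + 5 = 15


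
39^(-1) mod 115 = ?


Use the extended Euclidean algorithm on (115, 39); each row r = 115*s + 39*t:
r=115, s=1, t=0
r=39, s=0, t=1
q=2: r=37, s=1, t=-2   [115*(1) + 39*(-2) = 37]
q=1: r=2, s=-1, t=3   [115*(-1) + 39*(3) = 2]
q=18: r=1, s=19, t=-56   [115*(19) + 39*(-56) = 1]
q=2: r=0, s=-39, t=115   [115*(-39) + 39*(115) = 0]
GCD = 1 with t = -56, so 39*(-56) ≡ 1 (mod 115)
Inverse = -56 mod 115 = 59
Check: 39 * 59 = 2301 ≡ 1 (mod 115)

39^(-1) ≡ 59 (mod 115)


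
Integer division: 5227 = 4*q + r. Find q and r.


5227 = 4 * 1306 + 3
Check: 5224 + 3 = 5227

q = 1306, r = 3


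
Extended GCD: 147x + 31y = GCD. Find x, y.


Tabular extended Euclidean (each row: r = 147*s + 31*t):
r=147, s=1, t=0
r=31, s=0, t=1
q=4: r=23, s=1, t=-4   [147*(1) + 31*(-4) = 23]
q=1: r=8, s=-1, t=5   [147*(-1) + 31*(5) = 8]
q=2: r=7, s=3, t=-14   [147*(3) + 31*(-14) = 7]
q=1: r=1, s=-4, t=19   [147*(-4) + 31*(19) = 1]
q=7: r=0, s=31, t=-147   [147*(31) + 31*(-147) = 0]
GCD = 1; from the row with r=1: x=-4, y=19
Check: 147*(-4) + 31*(19) = -588 + 589 = 1

GCD = 1, x = -4, y = 19


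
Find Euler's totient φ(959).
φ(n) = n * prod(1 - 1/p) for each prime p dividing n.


959 = 7 × 137
Prime factors: 7, 137
φ(959) = 959 × (1-1/7) × (1-1/137)
= 959 × 6/7 × 136/137 = 816

φ(959) = 816


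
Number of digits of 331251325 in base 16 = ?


331251325 in base 16 = 13BE7E7D
Number of digits = 8

8 digits (base 16)


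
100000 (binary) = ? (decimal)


100000 (base 2) = 32 (decimal)
32 (decimal) = 32 (base 10)


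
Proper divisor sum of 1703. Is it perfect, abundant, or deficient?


Proper divisors: 1, 13, 131
Sum = 1 + 13 + 131 = 145
145 < 1703 → deficient

s(1703) = 145 (deficient)


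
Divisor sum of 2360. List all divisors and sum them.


Divisors of 2360: 1, 2, 4, 5, 8, 10, 20, 40, 59, 118, 236, 295, 472, 590, 1180, 2360
Sum = 1 + 2 + 4 + 5 + 8 + 10 + 20 + 40 + 59 + 118 + 236 + 295 + 472 + 590 + 1180 + 2360 = 5400

σ(2360) = 5400


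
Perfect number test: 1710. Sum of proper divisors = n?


Proper divisors of 1710: 1, 2, 3, 5, 6, 9, 10, 15, 18, 19, 30, 38, 45, 57, 90, 95, 114, 171, 190, 285, 342, 570, 855
Sum = 1 + 2 + 3 + 5 + 6 + 9 + 10 + 15 + 18 + 19 + 30 + 38 + 45 + 57 + 90 + 95 + 114 + 171 + 190 + 285 + 342 + 570 + 855 = 2970

No, 1710 is not perfect (2970 ≠ 1710)


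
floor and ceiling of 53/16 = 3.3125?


53/16 = 3.3125
floor = 3
ceil = 4

floor = 3, ceil = 4


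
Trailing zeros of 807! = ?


floor(807/5) = 161
floor(807/25) = 32
floor(807/125) = 6
floor(807/625) = 1
Total = 200

200 trailing zeros


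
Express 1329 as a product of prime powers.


1329 / 3 = 443
443 / 443 = 1
1329 = 3 × 443


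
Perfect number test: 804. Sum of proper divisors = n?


Proper divisors of 804: 1, 2, 3, 4, 6, 12, 67, 134, 201, 268, 402
Sum = 1 + 2 + 3 + 4 + 6 + 12 + 67 + 134 + 201 + 268 + 402 = 1100

No, 804 is not perfect (1100 ≠ 804)


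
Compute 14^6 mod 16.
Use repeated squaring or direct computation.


14^1 mod 16 = 14
14^2 mod 16 = 4
14^3 mod 16 = 8
14^4 mod 16 = 0
14^5 mod 16 = 0
14^6 mod 16 = 0


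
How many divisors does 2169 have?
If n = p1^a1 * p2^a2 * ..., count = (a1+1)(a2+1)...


2169 = 3^2 × 241^1
d(2169) = (2+1) × (1+1) = 6

6 divisors


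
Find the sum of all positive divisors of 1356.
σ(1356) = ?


Divisors of 1356: 1, 2, 3, 4, 6, 12, 113, 226, 339, 452, 678, 1356
Sum = 1 + 2 + 3 + 4 + 6 + 12 + 113 + 226 + 339 + 452 + 678 + 1356 = 3192

σ(1356) = 3192


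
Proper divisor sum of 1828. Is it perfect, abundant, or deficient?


Proper divisors: 1, 2, 4, 457, 914
Sum = 1 + 2 + 4 + 457 + 914 = 1378
1378 < 1828 → deficient

s(1828) = 1378 (deficient)


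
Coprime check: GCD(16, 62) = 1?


Euclidean algorithm:
62 = 3 * 16 + 14
16 = 1 * 14 + 2
14 = 7 * 2 + 0
GCD(16, 62) = 2

No, not coprime (GCD = 2)


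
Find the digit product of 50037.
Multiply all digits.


5 × 0 × 0 × 3 × 7 = 0


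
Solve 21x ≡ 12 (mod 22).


GCD(21, 22) = 1, unique solution
a^(-1) mod 22 = 21
x = 21 * 12 mod 22 = 10

x ≡ 10 (mod 22)


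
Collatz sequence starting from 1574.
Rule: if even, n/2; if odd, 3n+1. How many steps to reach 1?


1574 → 787 → 2362 → 1181 → 3544 → 1772 → 886 → 443 → 1330 → 665 → 1996 → 998 → 499 → 1498 → 749 → 2248 → 1124 → 562 → 281 → 844 → 422 → 211 → 634 → 317 → 952 → 476 → 238 → 119 → 358 → 179 → 538 → 269 → 808 → 404 → 202 → 101 → 304 → 152 → 76 → 38 → 19 → 58 → 29 → 88 → 44 → 22 → 11 → 34 → 17 → 52 → 26 → 13 → 40 → 20 → 10 → 5 → 16 → 8 → 4 → 2 → 1
Total steps = 60

60 steps


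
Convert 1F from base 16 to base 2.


1F (base 16) = 31 (decimal)
31 (decimal) = 11111 (base 2)


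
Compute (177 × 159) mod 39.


177 × 159 = 28143
28143 mod 39 = 24


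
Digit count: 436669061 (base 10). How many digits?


436669061 has 9 digits in base 10
floor(log10(436669061)) + 1 = floor(8.6402) + 1 = 9

9 digits (base 10)


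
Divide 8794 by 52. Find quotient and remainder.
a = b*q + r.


8794 = 52 * 169 + 6
Check: 8788 + 6 = 8794

q = 169, r = 6


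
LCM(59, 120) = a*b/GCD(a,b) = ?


GCD(59, 120) = 1
LCM = 59*120/1 = 7080/1 = 7080

LCM = 7080


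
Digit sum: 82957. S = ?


8 + 2 + 9 + 5 + 7 = 31


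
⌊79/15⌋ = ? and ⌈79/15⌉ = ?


79/15 = 5.2667
floor = 5
ceil = 6

floor = 5, ceil = 6


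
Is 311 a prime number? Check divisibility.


Check divisors up to sqrt(311) = 17.6352
No divisors found.
311 is prime.

Yes, 311 is prime


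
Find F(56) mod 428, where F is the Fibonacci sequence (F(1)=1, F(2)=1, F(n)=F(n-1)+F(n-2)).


F(k) mod 428 for k=1..56:
1, 1, 2, 3, 5, 8, 13, 21, 34, 55, 89, 144, 233, 377, 182, 131, 313, 16, 329, 345, 246, 163, 409, 144, 125, 269, 394, 235, 201, 8, 209, 217, 426, 215, 213, 0, 213, 213, 426, 211, 209, 420, 201, 193, 394, 159, 125, 284, 409, 265, 246, 83, 329, 412, 313, 297
F(56) mod 428 = 297


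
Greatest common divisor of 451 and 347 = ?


451 = 1 * 347 + 104
347 = 3 * 104 + 35
104 = 2 * 35 + 34
35 = 1 * 34 + 1
34 = 34 * 1 + 0
GCD = 1


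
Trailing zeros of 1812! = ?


floor(1812/5) = 362
floor(1812/25) = 72
floor(1812/125) = 14
floor(1812/625) = 2
Total = 450

450 trailing zeros


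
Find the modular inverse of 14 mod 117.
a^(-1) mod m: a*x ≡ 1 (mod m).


Use the extended Euclidean algorithm on (117, 14); each row r = 117*s + 14*t:
r=117, s=1, t=0
r=14, s=0, t=1
q=8: r=5, s=1, t=-8   [117*(1) + 14*(-8) = 5]
q=2: r=4, s=-2, t=17   [117*(-2) + 14*(17) = 4]
q=1: r=1, s=3, t=-25   [117*(3) + 14*(-25) = 1]
q=4: r=0, s=-14, t=117   [117*(-14) + 14*(117) = 0]
GCD = 1 with t = -25, so 14*(-25) ≡ 1 (mod 117)
Inverse = -25 mod 117 = 92
Check: 14 * 92 = 1288 ≡ 1 (mod 117)

14^(-1) ≡ 92 (mod 117)


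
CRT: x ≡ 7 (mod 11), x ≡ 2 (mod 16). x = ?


M = 11*16 = 176
M1 = M/11 = 16, M2 = M/16 = 11
M1^(-1) mod 11 = 9, M2^(-1) mod 16 = 3
x = 7*16*9 + 2*11*3 = 1074
1074 mod 176 = 18
Check: 18 mod 11 = 7 ✓, 18 mod 16 = 2 ✓

x ≡ 18 (mod 176)


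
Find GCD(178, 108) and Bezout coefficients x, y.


Tabular extended Euclidean (each row: r = 178*s + 108*t):
r=178, s=1, t=0
r=108, s=0, t=1
q=1: r=70, s=1, t=-1   [178*(1) + 108*(-1) = 70]
q=1: r=38, s=-1, t=2   [178*(-1) + 108*(2) = 38]
q=1: r=32, s=2, t=-3   [178*(2) + 108*(-3) = 32]
q=1: r=6, s=-3, t=5   [178*(-3) + 108*(5) = 6]
q=5: r=2, s=17, t=-28   [178*(17) + 108*(-28) = 2]
q=3: r=0, s=-54, t=89   [178*(-54) + 108*(89) = 0]
GCD = 2; from the row with r=2: x=17, y=-28
Check: 178*(17) + 108*(-28) = 3026 - 3024 = 2

GCD = 2, x = 17, y = -28


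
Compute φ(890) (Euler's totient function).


890 = 2 × 5 × 89
Prime factors: 2, 5, 89
φ(890) = 890 × (1-1/2) × (1-1/5) × (1-1/89)
= 890 × 1/2 × 4/5 × 88/89 = 352

φ(890) = 352


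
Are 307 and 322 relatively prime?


Euclidean algorithm:
322 = 1 * 307 + 15
307 = 20 * 15 + 7
15 = 2 * 7 + 1
7 = 7 * 1 + 0
GCD(307, 322) = 1

Yes, coprime (GCD = 1)


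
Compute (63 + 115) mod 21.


63 + 115 = 178
178 mod 21 = 10


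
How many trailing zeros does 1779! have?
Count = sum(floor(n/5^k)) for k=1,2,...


floor(1779/5) = 355
floor(1779/25) = 71
floor(1779/125) = 14
floor(1779/625) = 2
Total = 442

442 trailing zeros


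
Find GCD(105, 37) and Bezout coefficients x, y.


Tabular extended Euclidean (each row: r = 105*s + 37*t):
r=105, s=1, t=0
r=37, s=0, t=1
q=2: r=31, s=1, t=-2   [105*(1) + 37*(-2) = 31]
q=1: r=6, s=-1, t=3   [105*(-1) + 37*(3) = 6]
q=5: r=1, s=6, t=-17   [105*(6) + 37*(-17) = 1]
q=6: r=0, s=-37, t=105   [105*(-37) + 37*(105) = 0]
GCD = 1; from the row with r=1: x=6, y=-17
Check: 105*(6) + 37*(-17) = 630 - 629 = 1

GCD = 1, x = 6, y = -17


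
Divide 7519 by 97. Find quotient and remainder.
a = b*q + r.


7519 = 97 * 77 + 50
Check: 7469 + 50 = 7519

q = 77, r = 50


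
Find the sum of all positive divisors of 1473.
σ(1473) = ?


Divisors of 1473: 1, 3, 491, 1473
Sum = 1 + 3 + 491 + 1473 = 1968

σ(1473) = 1968


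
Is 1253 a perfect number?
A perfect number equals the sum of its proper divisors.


Proper divisors of 1253: 1, 7, 179
Sum = 1 + 7 + 179 = 187

No, 1253 is not perfect (187 ≠ 1253)


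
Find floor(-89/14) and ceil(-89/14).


-89/14 = -6.3571
floor = -7
ceil = -6

floor = -7, ceil = -6


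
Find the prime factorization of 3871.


3871 / 7 = 553
553 / 7 = 79
79 / 79 = 1
3871 = 7^2 × 79


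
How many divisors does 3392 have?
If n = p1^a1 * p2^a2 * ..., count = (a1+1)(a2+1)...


3392 = 2^6 × 53^1
d(3392) = (6+1) × (1+1) = 14

14 divisors


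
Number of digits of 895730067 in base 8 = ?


895730067 in base 8 = 6530740623
Number of digits = 10

10 digits (base 8)


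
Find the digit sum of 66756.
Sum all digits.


6 + 6 + 7 + 5 + 6 = 30


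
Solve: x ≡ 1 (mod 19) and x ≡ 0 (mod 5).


M = 19*5 = 95
M1 = M/19 = 5, M2 = M/5 = 19
M1^(-1) mod 19 = 4, M2^(-1) mod 5 = 4
x = 1*5*4 + 0*19*4 = 20
20 mod 95 = 20
Check: 20 mod 19 = 1 ✓, 20 mod 5 = 0 ✓

x ≡ 20 (mod 95)


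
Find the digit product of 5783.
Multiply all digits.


5 × 7 × 8 × 3 = 840


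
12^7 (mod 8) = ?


12^1 mod 8 = 4
12^2 mod 8 = 0
12^3 mod 8 = 0
12^4 mod 8 = 0
12^5 mod 8 = 0
12^6 mod 8 = 0
12^7 mod 8 = 0


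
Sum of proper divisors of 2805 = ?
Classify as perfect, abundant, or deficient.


Proper divisors: 1, 3, 5, 11, 15, 17, 33, 51, 55, 85, 165, 187, 255, 561, 935
Sum = 1 + 3 + 5 + 11 + 15 + 17 + 33 + 51 + 55 + 85 + 165 + 187 + 255 + 561 + 935 = 2379
2379 < 2805 → deficient

s(2805) = 2379 (deficient)


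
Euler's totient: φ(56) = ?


56 = 2^3 × 7
Prime factors: 2, 7
φ(56) = 56 × (1-1/2) × (1-1/7)
= 56 × 1/2 × 6/7 = 24

φ(56) = 24


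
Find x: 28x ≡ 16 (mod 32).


GCD(28, 32) = 4 divides 16
Divide: 7x ≡ 4 (mod 8)
x ≡ 4 (mod 8)


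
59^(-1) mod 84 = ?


Use the extended Euclidean algorithm on (84, 59); each row r = 84*s + 59*t:
r=84, s=1, t=0
r=59, s=0, t=1
q=1: r=25, s=1, t=-1   [84*(1) + 59*(-1) = 25]
q=2: r=9, s=-2, t=3   [84*(-2) + 59*(3) = 9]
q=2: r=7, s=5, t=-7   [84*(5) + 59*(-7) = 7]
q=1: r=2, s=-7, t=10   [84*(-7) + 59*(10) = 2]
q=3: r=1, s=26, t=-37   [84*(26) + 59*(-37) = 1]
q=2: r=0, s=-59, t=84   [84*(-59) + 59*(84) = 0]
GCD = 1 with t = -37, so 59*(-37) ≡ 1 (mod 84)
Inverse = -37 mod 84 = 47
Check: 59 * 47 = 2773 ≡ 1 (mod 84)

59^(-1) ≡ 47 (mod 84)


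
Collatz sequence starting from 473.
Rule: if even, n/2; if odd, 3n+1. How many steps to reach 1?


473 → 1420 → 710 → 355 → 1066 → 533 → 1600 → 800 → 400 → 200 → 100 → 50 → 25 → 76 → 38 → 19 → 58 → 29 → 88 → 44 → 22 → 11 → 34 → 17 → 52 → 26 → 13 → 40 → 20 → 10 → 5 → 16 → 8 → 4 → 2 → 1
Total steps = 35

35 steps


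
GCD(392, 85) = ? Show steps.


392 = 4 * 85 + 52
85 = 1 * 52 + 33
52 = 1 * 33 + 19
33 = 1 * 19 + 14
19 = 1 * 14 + 5
14 = 2 * 5 + 4
5 = 1 * 4 + 1
4 = 4 * 1 + 0
GCD = 1


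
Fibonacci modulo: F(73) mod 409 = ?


F(k) mod 409 for k=1..73:
1, 1, 2, 3, 5, 8, 13, 21, 34, 55, 89, 144, 233, 377, 201, 169, 370, 130, 91, 221, 312, 124, 27, 151, 178, 329, 98, 18, 116, 134, 250, 384, 225, 200, 16, 216, 232, 39, 271, 310, 172, 73, 245, 318, 154, 63, 217, 280, 88, 368, 47, 6, 53, 59, 112, 171, 283, 45, 328, 373, 292, 256, 139, 395, 125, 111, 236, 347, 174, 112, 286, 398, 275
F(73) mod 409 = 275


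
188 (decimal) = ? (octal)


188 (base 10) = 188 (decimal)
188 (decimal) = 274 (base 8)


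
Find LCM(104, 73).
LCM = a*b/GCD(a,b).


GCD(104, 73) = 1
LCM = 104*73/1 = 7592/1 = 7592

LCM = 7592


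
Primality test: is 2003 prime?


Check divisors up to sqrt(2003) = 44.7549
No divisors found.
2003 is prime.

Yes, 2003 is prime


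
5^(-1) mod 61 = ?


Use the extended Euclidean algorithm on (61, 5); each row r = 61*s + 5*t:
r=61, s=1, t=0
r=5, s=0, t=1
q=12: r=1, s=1, t=-12   [61*(1) + 5*(-12) = 1]
q=5: r=0, s=-5, t=61   [61*(-5) + 5*(61) = 0]
GCD = 1 with t = -12, so 5*(-12) ≡ 1 (mod 61)
Inverse = -12 mod 61 = 49
Check: 5 * 49 = 245 ≡ 1 (mod 61)

5^(-1) ≡ 49 (mod 61)


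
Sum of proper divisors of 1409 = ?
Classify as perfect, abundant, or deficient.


Proper divisors: 1
Sum = 1 = 1
1 < 1409 → deficient

s(1409) = 1 (deficient)


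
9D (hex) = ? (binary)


9D (base 16) = 157 (decimal)
157 (decimal) = 10011101 (base 2)


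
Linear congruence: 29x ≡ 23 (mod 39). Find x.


GCD(29, 39) = 1, unique solution
a^(-1) mod 39 = 35
x = 35 * 23 mod 39 = 25

x ≡ 25 (mod 39)


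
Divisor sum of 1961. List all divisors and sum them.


Divisors of 1961: 1, 37, 53, 1961
Sum = 1 + 37 + 53 + 1961 = 2052

σ(1961) = 2052


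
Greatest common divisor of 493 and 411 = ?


493 = 1 * 411 + 82
411 = 5 * 82 + 1
82 = 82 * 1 + 0
GCD = 1


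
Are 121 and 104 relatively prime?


Euclidean algorithm:
121 = 1 * 104 + 17
104 = 6 * 17 + 2
17 = 8 * 2 + 1
2 = 2 * 1 + 0
GCD(121, 104) = 1

Yes, coprime (GCD = 1)


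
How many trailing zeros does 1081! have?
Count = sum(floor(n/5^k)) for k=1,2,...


floor(1081/5) = 216
floor(1081/25) = 43
floor(1081/125) = 8
floor(1081/625) = 1
Total = 268

268 trailing zeros


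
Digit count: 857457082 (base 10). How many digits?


857457082 has 9 digits in base 10
floor(log10(857457082)) + 1 = floor(8.9332) + 1 = 9

9 digits (base 10)


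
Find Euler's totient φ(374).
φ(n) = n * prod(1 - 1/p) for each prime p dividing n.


374 = 2 × 11 × 17
Prime factors: 2, 11, 17
φ(374) = 374 × (1-1/2) × (1-1/11) × (1-1/17)
= 374 × 1/2 × 10/11 × 16/17 = 160

φ(374) = 160


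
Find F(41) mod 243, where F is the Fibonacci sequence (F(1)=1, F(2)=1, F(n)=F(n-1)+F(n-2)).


F(k) mod 243 for k=1..41:
1, 1, 2, 3, 5, 8, 13, 21, 34, 55, 89, 144, 233, 134, 124, 15, 139, 154, 50, 204, 11, 215, 226, 198, 181, 136, 74, 210, 41, 8, 49, 57, 106, 163, 26, 189, 215, 161, 133, 51, 184
F(41) mod 243 = 184


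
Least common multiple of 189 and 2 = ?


GCD(189, 2) = 1
LCM = 189*2/1 = 378/1 = 378

LCM = 378


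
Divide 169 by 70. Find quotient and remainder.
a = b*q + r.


169 = 70 * 2 + 29
Check: 140 + 29 = 169

q = 2, r = 29


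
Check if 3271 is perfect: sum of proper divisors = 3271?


Proper divisors of 3271: 1
Sum = 1 = 1

No, 3271 is not perfect (1 ≠ 3271)


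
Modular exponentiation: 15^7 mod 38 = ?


15^1 mod 38 = 15
15^2 mod 38 = 35
15^3 mod 38 = 31
15^4 mod 38 = 9
15^5 mod 38 = 21
15^6 mod 38 = 11
15^7 mod 38 = 13


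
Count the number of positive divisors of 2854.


2854 = 2^1 × 1427^1
d(2854) = (1+1) × (1+1) = 4

4 divisors


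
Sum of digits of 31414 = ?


3 + 1 + 4 + 1 + 4 = 13


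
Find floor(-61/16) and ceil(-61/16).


-61/16 = -3.8125
floor = -4
ceil = -3

floor = -4, ceil = -3


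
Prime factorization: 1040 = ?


1040 / 2 = 520
520 / 2 = 260
260 / 2 = 130
130 / 2 = 65
65 / 5 = 13
13 / 13 = 1
1040 = 2^4 × 5 × 13


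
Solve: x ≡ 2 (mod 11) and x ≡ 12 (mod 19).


M = 11*19 = 209
M1 = M/11 = 19, M2 = M/19 = 11
M1^(-1) mod 11 = 7, M2^(-1) mod 19 = 7
x = 2*19*7 + 12*11*7 = 1190
1190 mod 209 = 145
Check: 145 mod 11 = 2 ✓, 145 mod 19 = 12 ✓

x ≡ 145 (mod 209)


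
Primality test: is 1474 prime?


1474 / 2 = 737 (exact division)
1474 is NOT prime.

No, 1474 is not prime


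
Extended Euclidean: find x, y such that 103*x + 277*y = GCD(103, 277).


Tabular extended Euclidean (each row: r = 103*s + 277*t):
r=103, s=1, t=0
r=277, s=0, t=1
q=0: r=103, s=1, t=0   [103*(1) + 277*(0) = 103]
q=2: r=71, s=-2, t=1   [103*(-2) + 277*(1) = 71]
q=1: r=32, s=3, t=-1   [103*(3) + 277*(-1) = 32]
q=2: r=7, s=-8, t=3   [103*(-8) + 277*(3) = 7]
q=4: r=4, s=35, t=-13   [103*(35) + 277*(-13) = 4]
q=1: r=3, s=-43, t=16   [103*(-43) + 277*(16) = 3]
q=1: r=1, s=78, t=-29   [103*(78) + 277*(-29) = 1]
q=3: r=0, s=-277, t=103   [103*(-277) + 277*(103) = 0]
GCD = 1; from the row with r=1: x=78, y=-29
Check: 103*(78) + 277*(-29) = 8034 - 8033 = 1

GCD = 1, x = 78, y = -29


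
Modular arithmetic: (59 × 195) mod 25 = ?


59 × 195 = 11505
11505 mod 25 = 5


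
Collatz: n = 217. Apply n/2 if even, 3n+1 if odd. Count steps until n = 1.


217 → 652 → 326 → 163 → 490 → 245 → 736 → 368 → 184 → 92 → 46 → 23 → 70 → 35 → 106 → 53 → 160 → 80 → 40 → 20 → 10 → 5 → 16 → 8 → 4 → 2 → 1
Total steps = 26

26 steps


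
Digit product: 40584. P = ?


4 × 0 × 5 × 8 × 4 = 0


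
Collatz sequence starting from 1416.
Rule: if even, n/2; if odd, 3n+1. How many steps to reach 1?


1416 → 708 → 354 → 177 → 532 → 266 → 133 → 400 → 200 → 100 → 50 → 25 → 76 → 38 → 19 → 58 → 29 → 88 → 44 → 22 → 11 → 34 → 17 → 52 → 26 → 13 → 40 → 20 → 10 → 5 → 16 → 8 → 4 → 2 → 1
Total steps = 34

34 steps


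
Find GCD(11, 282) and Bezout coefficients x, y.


Tabular extended Euclidean (each row: r = 11*s + 282*t):
r=11, s=1, t=0
r=282, s=0, t=1
q=0: r=11, s=1, t=0   [11*(1) + 282*(0) = 11]
q=25: r=7, s=-25, t=1   [11*(-25) + 282*(1) = 7]
q=1: r=4, s=26, t=-1   [11*(26) + 282*(-1) = 4]
q=1: r=3, s=-51, t=2   [11*(-51) + 282*(2) = 3]
q=1: r=1, s=77, t=-3   [11*(77) + 282*(-3) = 1]
q=3: r=0, s=-282, t=11   [11*(-282) + 282*(11) = 0]
GCD = 1; from the row with r=1: x=77, y=-3
Check: 11*(77) + 282*(-3) = 847 - 846 = 1

GCD = 1, x = 77, y = -3


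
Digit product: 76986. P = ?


7 × 6 × 9 × 8 × 6 = 18144


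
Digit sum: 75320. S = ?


7 + 5 + 3 + 2 + 0 = 17


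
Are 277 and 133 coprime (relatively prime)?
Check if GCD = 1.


Euclidean algorithm:
277 = 2 * 133 + 11
133 = 12 * 11 + 1
11 = 11 * 1 + 0
GCD(277, 133) = 1

Yes, coprime (GCD = 1)


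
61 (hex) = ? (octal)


61 (base 16) = 97 (decimal)
97 (decimal) = 141 (base 8)


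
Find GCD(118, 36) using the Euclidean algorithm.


118 = 3 * 36 + 10
36 = 3 * 10 + 6
10 = 1 * 6 + 4
6 = 1 * 4 + 2
4 = 2 * 2 + 0
GCD = 2


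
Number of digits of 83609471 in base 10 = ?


83609471 has 8 digits in base 10
floor(log10(83609471)) + 1 = floor(7.9223) + 1 = 8

8 digits (base 10)


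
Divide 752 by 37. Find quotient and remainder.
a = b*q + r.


752 = 37 * 20 + 12
Check: 740 + 12 = 752

q = 20, r = 12


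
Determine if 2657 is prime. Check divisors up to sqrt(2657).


Check divisors up to sqrt(2657) = 51.5461
No divisors found.
2657 is prime.

Yes, 2657 is prime


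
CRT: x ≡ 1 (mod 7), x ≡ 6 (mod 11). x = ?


M = 7*11 = 77
M1 = M/7 = 11, M2 = M/11 = 7
M1^(-1) mod 7 = 2, M2^(-1) mod 11 = 8
x = 1*11*2 + 6*7*8 = 358
358 mod 77 = 50
Check: 50 mod 7 = 1 ✓, 50 mod 11 = 6 ✓

x ≡ 50 (mod 77)


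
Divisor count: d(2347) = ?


2347 = 2347^1
d(2347) = (1+1) = 2

2 divisors


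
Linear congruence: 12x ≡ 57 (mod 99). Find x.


GCD(12, 99) = 3 divides 57
Divide: 4x ≡ 19 (mod 33)
x ≡ 13 (mod 33)


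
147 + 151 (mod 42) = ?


147 + 151 = 298
298 mod 42 = 4


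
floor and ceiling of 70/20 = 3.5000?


70/20 = 3.5000
floor = 3
ceil = 4

floor = 3, ceil = 4


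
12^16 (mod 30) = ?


12^1 mod 30 = 12
12^2 mod 30 = 24
12^3 mod 30 = 18
12^4 mod 30 = 6
12^5 mod 30 = 12
12^6 mod 30 = 24
12^7 mod 30 = 18
12^8 mod 30 = 6
12^9 mod 30 = 12
12^10 mod 30 = 24
12^11 mod 30 = 18
12^12 mod 30 = 6
12^13 mod 30 = 12
12^14 mod 30 = 24
12^15 mod 30 = 18
12^16 mod 30 = 6


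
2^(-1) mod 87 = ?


Use the extended Euclidean algorithm on (87, 2); each row r = 87*s + 2*t:
r=87, s=1, t=0
r=2, s=0, t=1
q=43: r=1, s=1, t=-43   [87*(1) + 2*(-43) = 1]
q=2: r=0, s=-2, t=87   [87*(-2) + 2*(87) = 0]
GCD = 1 with t = -43, so 2*(-43) ≡ 1 (mod 87)
Inverse = -43 mod 87 = 44
Check: 2 * 44 = 88 ≡ 1 (mod 87)

2^(-1) ≡ 44 (mod 87)


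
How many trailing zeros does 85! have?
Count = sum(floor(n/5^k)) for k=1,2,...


floor(85/5) = 17
floor(85/25) = 3
Total = 20

20 trailing zeros


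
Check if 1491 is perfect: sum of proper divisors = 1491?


Proper divisors of 1491: 1, 3, 7, 21, 71, 213, 497
Sum = 1 + 3 + 7 + 21 + 71 + 213 + 497 = 813

No, 1491 is not perfect (813 ≠ 1491)


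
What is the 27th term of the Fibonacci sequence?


Sequence: 1, 1, 2, 3, 5, 8, 13, 21, 34, 55, 89, 144, 233, 377, 610, 987, 1597, 2584, 4181, 6765, 10946, 17711, 28657, 46368, 75025, 121393, 196418
F(27) = 196418


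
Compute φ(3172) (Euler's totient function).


3172 = 2^2 × 13 × 61
Prime factors: 2, 13, 61
φ(3172) = 3172 × (1-1/2) × (1-1/13) × (1-1/61)
= 3172 × 1/2 × 12/13 × 60/61 = 1440

φ(3172) = 1440


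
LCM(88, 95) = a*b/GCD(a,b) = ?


GCD(88, 95) = 1
LCM = 88*95/1 = 8360/1 = 8360

LCM = 8360


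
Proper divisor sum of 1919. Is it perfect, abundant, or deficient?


Proper divisors: 1, 19, 101
Sum = 1 + 19 + 101 = 121
121 < 1919 → deficient

s(1919) = 121 (deficient)


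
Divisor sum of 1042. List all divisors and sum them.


Divisors of 1042: 1, 2, 521, 1042
Sum = 1 + 2 + 521 + 1042 = 1566

σ(1042) = 1566


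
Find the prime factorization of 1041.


1041 / 3 = 347
347 / 347 = 1
1041 = 3 × 347


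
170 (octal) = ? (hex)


170 (base 8) = 120 (decimal)
120 (decimal) = 78 (base 16)


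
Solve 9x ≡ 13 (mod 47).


GCD(9, 47) = 1, unique solution
a^(-1) mod 47 = 21
x = 21 * 13 mod 47 = 38

x ≡ 38 (mod 47)


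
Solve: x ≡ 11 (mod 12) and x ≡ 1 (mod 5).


M = 12*5 = 60
M1 = M/12 = 5, M2 = M/5 = 12
M1^(-1) mod 12 = 5, M2^(-1) mod 5 = 3
x = 11*5*5 + 1*12*3 = 311
311 mod 60 = 11
Check: 11 mod 12 = 11 ✓, 11 mod 5 = 1 ✓

x ≡ 11 (mod 60)


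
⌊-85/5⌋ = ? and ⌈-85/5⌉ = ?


-85/5 = -17.0000
floor = -17
ceil = -17

floor = -17, ceil = -17


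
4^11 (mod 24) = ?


4^1 mod 24 = 4
4^2 mod 24 = 16
4^3 mod 24 = 16
4^4 mod 24 = 16
4^5 mod 24 = 16
4^6 mod 24 = 16
4^7 mod 24 = 16
4^8 mod 24 = 16
4^9 mod 24 = 16
4^10 mod 24 = 16
4^11 mod 24 = 16


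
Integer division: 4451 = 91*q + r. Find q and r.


4451 = 91 * 48 + 83
Check: 4368 + 83 = 4451

q = 48, r = 83


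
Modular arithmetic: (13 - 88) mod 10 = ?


13 - 88 = -75
-75 mod 10 = 5


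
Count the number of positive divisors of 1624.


1624 = 2^3 × 7^1 × 29^1
d(1624) = (3+1) × (1+1) × (1+1) = 16

16 divisors


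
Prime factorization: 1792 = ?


1792 / 2 = 896
896 / 2 = 448
448 / 2 = 224
224 / 2 = 112
112 / 2 = 56
56 / 2 = 28
28 / 2 = 14
14 / 2 = 7
7 / 7 = 1
1792 = 2^8 × 7


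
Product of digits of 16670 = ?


1 × 6 × 6 × 7 × 0 = 0


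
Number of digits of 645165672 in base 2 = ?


645165672 in base 2 = 100110011101000111001001101000
Number of digits = 30

30 digits (base 2)


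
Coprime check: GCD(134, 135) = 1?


Euclidean algorithm:
135 = 1 * 134 + 1
134 = 134 * 1 + 0
GCD(134, 135) = 1

Yes, coprime (GCD = 1)


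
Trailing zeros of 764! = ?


floor(764/5) = 152
floor(764/25) = 30
floor(764/125) = 6
floor(764/625) = 1
Total = 189

189 trailing zeros


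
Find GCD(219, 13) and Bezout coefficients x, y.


Tabular extended Euclidean (each row: r = 219*s + 13*t):
r=219, s=1, t=0
r=13, s=0, t=1
q=16: r=11, s=1, t=-16   [219*(1) + 13*(-16) = 11]
q=1: r=2, s=-1, t=17   [219*(-1) + 13*(17) = 2]
q=5: r=1, s=6, t=-101   [219*(6) + 13*(-101) = 1]
q=2: r=0, s=-13, t=219   [219*(-13) + 13*(219) = 0]
GCD = 1; from the row with r=1: x=6, y=-101
Check: 219*(6) + 13*(-101) = 1314 - 1313 = 1

GCD = 1, x = 6, y = -101


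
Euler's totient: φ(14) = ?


14 = 2 × 7
Prime factors: 2, 7
φ(14) = 14 × (1-1/2) × (1-1/7)
= 14 × 1/2 × 6/7 = 6

φ(14) = 6


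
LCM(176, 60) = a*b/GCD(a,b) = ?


GCD(176, 60) = 4
LCM = 176*60/4 = 10560/4 = 2640

LCM = 2640


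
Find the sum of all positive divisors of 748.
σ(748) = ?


Divisors of 748: 1, 2, 4, 11, 17, 22, 34, 44, 68, 187, 374, 748
Sum = 1 + 2 + 4 + 11 + 17 + 22 + 34 + 44 + 68 + 187 + 374 + 748 = 1512

σ(748) = 1512


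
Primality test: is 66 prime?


66 / 2 = 33 (exact division)
66 is NOT prime.

No, 66 is not prime


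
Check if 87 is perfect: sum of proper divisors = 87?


Proper divisors of 87: 1, 3, 29
Sum = 1 + 3 + 29 = 33

No, 87 is not perfect (33 ≠ 87)


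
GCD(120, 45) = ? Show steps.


120 = 2 * 45 + 30
45 = 1 * 30 + 15
30 = 2 * 15 + 0
GCD = 15


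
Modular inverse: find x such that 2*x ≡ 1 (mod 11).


Use the extended Euclidean algorithm on (11, 2); each row r = 11*s + 2*t:
r=11, s=1, t=0
r=2, s=0, t=1
q=5: r=1, s=1, t=-5   [11*(1) + 2*(-5) = 1]
q=2: r=0, s=-2, t=11   [11*(-2) + 2*(11) = 0]
GCD = 1 with t = -5, so 2*(-5) ≡ 1 (mod 11)
Inverse = -5 mod 11 = 6
Check: 2 * 6 = 12 ≡ 1 (mod 11)

2^(-1) ≡ 6 (mod 11)


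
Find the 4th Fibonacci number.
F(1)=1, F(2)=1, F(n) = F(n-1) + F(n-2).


Sequence: 1, 1, 2, 3
F(4) = 3


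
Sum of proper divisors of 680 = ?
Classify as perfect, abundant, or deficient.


Proper divisors: 1, 2, 4, 5, 8, 10, 17, 20, 34, 40, 68, 85, 136, 170, 340
Sum = 1 + 2 + 4 + 5 + 8 + 10 + 17 + 20 + 34 + 40 + 68 + 85 + 136 + 170 + 340 = 940
940 > 680 → abundant

s(680) = 940 (abundant)


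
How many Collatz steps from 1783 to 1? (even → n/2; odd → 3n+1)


1783 → 5350 → 2675 → 8026 → 4013 → 12040 → 6020 → 3010 → 1505 → 4516 → 2258 → 1129 → 3388 → 1694 → 847 → 2542 → 1271 → 3814 → 1907 → 5722 → 2861 → 8584 → 4292 → 2146 → 1073 → 3220 → 1610 → 805 → 2416 → 1208 → 604 → 302 → 151 → 454 → 227 → 682 → 341 → 1024 → 512 → 256 → 128 → 64 → 32 → 16 → 8 → 4 → 2 → 1
Total steps = 47

47 steps


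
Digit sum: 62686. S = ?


6 + 2 + 6 + 8 + 6 = 28


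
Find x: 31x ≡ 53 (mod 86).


GCD(31, 86) = 1, unique solution
a^(-1) mod 86 = 25
x = 25 * 53 mod 86 = 35

x ≡ 35 (mod 86)


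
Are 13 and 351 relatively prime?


Euclidean algorithm:
351 = 27 * 13 + 0
GCD(13, 351) = 13

No, not coprime (GCD = 13)


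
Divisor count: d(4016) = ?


4016 = 2^4 × 251^1
d(4016) = (4+1) × (1+1) = 10

10 divisors


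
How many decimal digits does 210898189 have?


210898189 has 9 digits in base 10
floor(log10(210898189)) + 1 = floor(8.3241) + 1 = 9

9 digits (base 10)


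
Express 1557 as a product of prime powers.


1557 / 3 = 519
519 / 3 = 173
173 / 173 = 1
1557 = 3^2 × 173


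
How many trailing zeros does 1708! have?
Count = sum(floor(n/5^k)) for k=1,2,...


floor(1708/5) = 341
floor(1708/25) = 68
floor(1708/125) = 13
floor(1708/625) = 2
Total = 424

424 trailing zeros


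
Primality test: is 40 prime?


40 / 2 = 20 (exact division)
40 is NOT prime.

No, 40 is not prime


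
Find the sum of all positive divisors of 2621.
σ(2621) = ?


Divisors of 2621: 1, 2621
Sum = 1 + 2621 = 2622

σ(2621) = 2622


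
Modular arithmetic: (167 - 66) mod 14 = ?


167 - 66 = 101
101 mod 14 = 3


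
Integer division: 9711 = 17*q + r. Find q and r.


9711 = 17 * 571 + 4
Check: 9707 + 4 = 9711

q = 571, r = 4


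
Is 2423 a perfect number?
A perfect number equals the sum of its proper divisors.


Proper divisors of 2423: 1
Sum = 1 = 1

No, 2423 is not perfect (1 ≠ 2423)


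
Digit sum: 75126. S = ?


7 + 5 + 1 + 2 + 6 = 21


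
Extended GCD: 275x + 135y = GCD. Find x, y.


Tabular extended Euclidean (each row: r = 275*s + 135*t):
r=275, s=1, t=0
r=135, s=0, t=1
q=2: r=5, s=1, t=-2   [275*(1) + 135*(-2) = 5]
q=27: r=0, s=-27, t=55   [275*(-27) + 135*(55) = 0]
GCD = 5; from the row with r=5: x=1, y=-2
Check: 275*(1) + 135*(-2) = 275 - 270 = 5

GCD = 5, x = 1, y = -2


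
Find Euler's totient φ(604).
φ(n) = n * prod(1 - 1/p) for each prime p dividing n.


604 = 2^2 × 151
Prime factors: 2, 151
φ(604) = 604 × (1-1/2) × (1-1/151)
= 604 × 1/2 × 150/151 = 300

φ(604) = 300


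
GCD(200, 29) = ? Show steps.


200 = 6 * 29 + 26
29 = 1 * 26 + 3
26 = 8 * 3 + 2
3 = 1 * 2 + 1
2 = 2 * 1 + 0
GCD = 1


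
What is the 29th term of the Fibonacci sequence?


Sequence: 1, 1, 2, 3, 5, 8, 13, 21, 34, 55, 89, 144, 233, 377, 610, 987, 1597, 2584, 4181, 6765, 10946, 17711, 28657, 46368, 75025, 121393, 196418, 317811, 514229
F(29) = 514229


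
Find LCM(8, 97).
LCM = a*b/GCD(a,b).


GCD(8, 97) = 1
LCM = 8*97/1 = 776/1 = 776

LCM = 776


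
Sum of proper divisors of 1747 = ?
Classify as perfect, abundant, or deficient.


Proper divisors: 1
Sum = 1 = 1
1 < 1747 → deficient

s(1747) = 1 (deficient)


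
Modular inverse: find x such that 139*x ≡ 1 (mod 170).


Use the extended Euclidean algorithm on (170, 139); each row r = 170*s + 139*t:
r=170, s=1, t=0
r=139, s=0, t=1
q=1: r=31, s=1, t=-1   [170*(1) + 139*(-1) = 31]
q=4: r=15, s=-4, t=5   [170*(-4) + 139*(5) = 15]
q=2: r=1, s=9, t=-11   [170*(9) + 139*(-11) = 1]
q=15: r=0, s=-139, t=170   [170*(-139) + 139*(170) = 0]
GCD = 1 with t = -11, so 139*(-11) ≡ 1 (mod 170)
Inverse = -11 mod 170 = 159
Check: 139 * 159 = 22101 ≡ 1 (mod 170)

139^(-1) ≡ 159 (mod 170)


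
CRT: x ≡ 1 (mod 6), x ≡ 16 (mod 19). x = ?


M = 6*19 = 114
M1 = M/6 = 19, M2 = M/19 = 6
M1^(-1) mod 6 = 1, M2^(-1) mod 19 = 16
x = 1*19*1 + 16*6*16 = 1555
1555 mod 114 = 73
Check: 73 mod 6 = 1 ✓, 73 mod 19 = 16 ✓

x ≡ 73 (mod 114)


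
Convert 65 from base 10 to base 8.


65 (base 10) = 65 (decimal)
65 (decimal) = 101 (base 8)


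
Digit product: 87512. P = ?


8 × 7 × 5 × 1 × 2 = 560


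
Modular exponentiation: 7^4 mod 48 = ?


7^1 mod 48 = 7
7^2 mod 48 = 1
7^3 mod 48 = 7
7^4 mod 48 = 1


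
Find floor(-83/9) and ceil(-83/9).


-83/9 = -9.2222
floor = -10
ceil = -9

floor = -10, ceil = -9


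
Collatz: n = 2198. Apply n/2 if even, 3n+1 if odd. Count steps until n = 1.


2198 → 1099 → 3298 → 1649 → 4948 → 2474 → 1237 → 3712 → 1856 → 928 → 464 → 232 → 116 → 58 → 29 → 88 → 44 → 22 → 11 → 34 → 17 → 52 → 26 → 13 → 40 → 20 → 10 → 5 → 16 → 8 → 4 → 2 → 1
Total steps = 32

32 steps


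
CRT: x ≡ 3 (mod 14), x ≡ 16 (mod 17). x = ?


M = 14*17 = 238
M1 = M/14 = 17, M2 = M/17 = 14
M1^(-1) mod 14 = 5, M2^(-1) mod 17 = 11
x = 3*17*5 + 16*14*11 = 2719
2719 mod 238 = 101
Check: 101 mod 14 = 3 ✓, 101 mod 17 = 16 ✓

x ≡ 101 (mod 238)


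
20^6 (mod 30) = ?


20^1 mod 30 = 20
20^2 mod 30 = 10
20^3 mod 30 = 20
20^4 mod 30 = 10
20^5 mod 30 = 20
20^6 mod 30 = 10


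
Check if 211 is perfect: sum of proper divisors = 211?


Proper divisors of 211: 1
Sum = 1 = 1

No, 211 is not perfect (1 ≠ 211)


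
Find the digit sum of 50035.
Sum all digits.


5 + 0 + 0 + 3 + 5 = 13


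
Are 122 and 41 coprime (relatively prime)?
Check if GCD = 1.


Euclidean algorithm:
122 = 2 * 41 + 40
41 = 1 * 40 + 1
40 = 40 * 1 + 0
GCD(122, 41) = 1

Yes, coprime (GCD = 1)


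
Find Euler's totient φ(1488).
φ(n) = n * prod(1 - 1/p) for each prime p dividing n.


1488 = 2^4 × 3 × 31
Prime factors: 2, 3, 31
φ(1488) = 1488 × (1-1/2) × (1-1/3) × (1-1/31)
= 1488 × 1/2 × 2/3 × 30/31 = 480

φ(1488) = 480


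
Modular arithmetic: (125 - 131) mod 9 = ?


125 - 131 = -6
-6 mod 9 = 3


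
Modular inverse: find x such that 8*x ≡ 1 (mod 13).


Use the extended Euclidean algorithm on (13, 8); each row r = 13*s + 8*t:
r=13, s=1, t=0
r=8, s=0, t=1
q=1: r=5, s=1, t=-1   [13*(1) + 8*(-1) = 5]
q=1: r=3, s=-1, t=2   [13*(-1) + 8*(2) = 3]
q=1: r=2, s=2, t=-3   [13*(2) + 8*(-3) = 2]
q=1: r=1, s=-3, t=5   [13*(-3) + 8*(5) = 1]
q=2: r=0, s=8, t=-13   [13*(8) + 8*(-13) = 0]
GCD = 1 with t = 5, so 8*(5) ≡ 1 (mod 13)
Inverse = 5 mod 13 = 5
Check: 8 * 5 = 40 ≡ 1 (mod 13)

8^(-1) ≡ 5 (mod 13)


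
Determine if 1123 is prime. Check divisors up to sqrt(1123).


Check divisors up to sqrt(1123) = 33.5112
No divisors found.
1123 is prime.

Yes, 1123 is prime


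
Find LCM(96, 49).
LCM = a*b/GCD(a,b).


GCD(96, 49) = 1
LCM = 96*49/1 = 4704/1 = 4704

LCM = 4704


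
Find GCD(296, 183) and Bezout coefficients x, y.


Tabular extended Euclidean (each row: r = 296*s + 183*t):
r=296, s=1, t=0
r=183, s=0, t=1
q=1: r=113, s=1, t=-1   [296*(1) + 183*(-1) = 113]
q=1: r=70, s=-1, t=2   [296*(-1) + 183*(2) = 70]
q=1: r=43, s=2, t=-3   [296*(2) + 183*(-3) = 43]
q=1: r=27, s=-3, t=5   [296*(-3) + 183*(5) = 27]
q=1: r=16, s=5, t=-8   [296*(5) + 183*(-8) = 16]
q=1: r=11, s=-8, t=13   [296*(-8) + 183*(13) = 11]
q=1: r=5, s=13, t=-21   [296*(13) + 183*(-21) = 5]
q=2: r=1, s=-34, t=55   [296*(-34) + 183*(55) = 1]
q=5: r=0, s=183, t=-296   [296*(183) + 183*(-296) = 0]
GCD = 1; from the row with r=1: x=-34, y=55
Check: 296*(-34) + 183*(55) = -10064 + 10065 = 1

GCD = 1, x = -34, y = 55
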